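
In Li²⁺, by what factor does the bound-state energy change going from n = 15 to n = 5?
9.000000

Using E_n = -13.6057 Z² / n² eV with Z = 3:

E_5 = -13.6057 × 3² / 5² = -122.4513 / 25 = -4.898052000000 eV
E_15 = -13.6057 × 3² / 15² = -122.4513 / 225 = -0.544228000000 eV

The ratio is:
E_5/E_15 = (-4.898052000000) / (-0.544228000000)
E_5/E_15 = (-122.4513/25) / (-122.4513/225)
E_5/E_15 = 225/25
E_5/E_15 = 9.000000
(Note: the Z² factors cancel in the ratio.)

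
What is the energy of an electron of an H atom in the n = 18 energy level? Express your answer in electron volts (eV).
-0.0420 eV

The energy levels of a hydrogen-like atom are given by:
E_n = -13.6057 eV / n²

For n = 18:
E_18 = -13.6057 eV / 18²
E_18 = -13.6057 eV / 324
E_18 = -0.0420 eV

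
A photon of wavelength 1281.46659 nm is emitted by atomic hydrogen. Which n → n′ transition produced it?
n = 5 → n = 3

First, find the photon energy from the wavelength (hc = 1239.84 eV·nm):
E = hc/λ = 1239.84 eV·nm / 1281.46659 nm = 0.96751645 eV

The energy levels of hydrogen satisfy E_n = -13.6057 / n² eV, so an emission n_i → n_f releases
ΔE = 13.6057 × (1/n_f² − 1/n_i²) eV.

Setting ΔE equal to the photon energy:
1/n_f² − 1/n_i² = 0.96751645 / 13.6057 = 0.071111112

Since 1/n_i² must be positive, we need 1/n_f² > 0.071111112, i.e. n_f ≤ 3. For each allowed n_f, solve n_i = (1/n_f² − 0.071111112)^(−1/2) and check whether it is a whole number:
  n_f = 1: 1/n_i² = 1.000000000 − 0.071111112 = 0.928888888 → n_i = 1.038  (not an integer) ✗
  n_f = 2: 1/n_i² = 0.250000000 − 0.071111112 = 0.178888888 → n_i = 2.364  (not an integer) ✗
  n_f = 3: 1/n_i² = 0.111111111 − 0.071111112 = 0.039999999 → n_i = 5.000  → integer, n_i = 5 ✓

Only n_f = 3 gives an integer upper level, n_i = 5.

The transition is from n = 5 to n = 3 (emission).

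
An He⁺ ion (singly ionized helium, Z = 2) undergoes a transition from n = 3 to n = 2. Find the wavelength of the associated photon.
164.0277 nm

First, find the transition energy using E_n = -13.6057 Z² / n² eV:
E_3 = -13.6057 × 2² / 3² = -6.04697778 eV
E_2 = -13.6057 × 2² / 2² = -13.60570000 eV

Photon energy: |ΔE| = |E_2 - E_3| = 7.55872222 eV

Convert to wavelength using E = hc/λ with hc = 1239.84 eV·nm:
λ = hc/E = 1239.84 eV·nm / 7.55872222 eV
λ = 164.0277 nm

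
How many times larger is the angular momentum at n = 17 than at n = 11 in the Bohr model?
1.545455

In the Bohr model, L_n = nℏ, so the ratio is purely the ratio of quantum numbers:

L_17/L_11 = 17ℏ / 11ℏ = 17/11 = 1.545455

The angular momentum scales linearly with n.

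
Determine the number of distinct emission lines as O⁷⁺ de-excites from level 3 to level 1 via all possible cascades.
3

The electron can occupy levels n = 1, 2, ..., 3 during de-excitation — that is m = 3 - 1 + 1 = 3 distinct levels.

The number of distinct spectral lines equals the number of ways to choose 2 of these m levels (each pair gives one possible emission transition):

Number of lines = m(m-1)/2 = 3×2/2 = 3

These correspond to all possible transitions between the 3 levels:
3 → 2, 3 → 1, 2 → 1

Each transition produces a photon with a unique energy (and thus wavelength). This count does not depend on Z.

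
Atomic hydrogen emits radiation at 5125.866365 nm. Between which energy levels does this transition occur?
n = 10 → n = 6

First, find the photon energy from the wavelength (hc = 1239.84 eV·nm):
E = hc/λ = 1239.84 eV·nm / 5125.866365 nm = 0.24187911 eV

The energy levels of hydrogen satisfy E_n = -13.6057 / n² eV, so an emission n_i → n_f releases
ΔE = 13.6057 × (1/n_f² − 1/n_i²) eV.

Setting ΔE equal to the photon energy:
1/n_f² − 1/n_i² = 0.24187911 / 13.6057 = 0.017777778

Since 1/n_i² must be positive, we need 1/n_f² > 0.017777778, i.e. n_f ≤ 7. For each allowed n_f, solve n_i = (1/n_f² − 0.017777778)^(−1/2) and check whether it is a whole number:
  n_f = 1: 1/n_i² = 1.000000000 − 0.017777778 = 0.982222222 → n_i = 1.009  (not an integer) ✗
  n_f = 2: 1/n_i² = 0.250000000 − 0.017777778 = 0.232222222 → n_i = 2.075  (not an integer) ✗
  n_f = 3: 1/n_i² = 0.111111111 − 0.017777778 = 0.093333333 → n_i = 3.273  (not an integer) ✗
  n_f = 4: 1/n_i² = 0.062500000 − 0.017777778 = 0.044722222 → n_i = 4.729  (not an integer) ✗
  n_f = 5: 1/n_i² = 0.040000000 − 0.017777778 = 0.022222222 → n_i = 6.708  (not an integer) ✗
  n_f = 6: 1/n_i² = 0.027777778 − 0.017777778 = 0.010000000 → n_i = 10.000  → integer, n_i = 10 ✓
  n_f = 7: 1/n_i² = 0.020408163 − 0.017777778 = 0.002630385 → n_i = 19.498  (not an integer) ✗

Only n_f = 6 gives an integer upper level, n_i = 10.

The transition is from n = 10 to n = 6 (emission).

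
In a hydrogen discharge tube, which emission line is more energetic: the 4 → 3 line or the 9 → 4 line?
9 → 4

Calculate the energy for each transition:

Transition 4 → 3:
ΔE₁ = |E_3 - E_4| = |-13.6057/3² - (-13.6057/4²)|
ΔE₁ = |-1.51174444 - (-0.85035625)| = 0.66139 eV

Transition 9 → 4:
ΔE₂ = |E_4 - E_9| = |-13.6057/4² - (-13.6057/9²)|
ΔE₂ = |-0.85035625 - (-0.16797160)| = 0.68238 eV

Since 0.68238 eV > 0.66139 eV, the transition 9 → 4 emits the more energetic photon.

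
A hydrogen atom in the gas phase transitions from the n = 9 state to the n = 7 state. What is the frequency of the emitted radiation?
2.65243e+13 Hz

First, find the transition energy:
E_9 = -13.6057 / 9² = -0.167971605 eV
E_7 = -13.6057 / 7² = -0.277667347 eV
|ΔE| = |E_7 - E_9| = 0.109695742 eV

Convert to Joules: E = 0.109695742 eV × (1.602177 × 10⁻¹⁹ J/eV) = 1.7575199e-20 J

Using E = hf:
f = E/h = 1.7575199e-20 J / (6.62607 × 10⁻³⁴ J·s)
f = 2.65243e+13 Hz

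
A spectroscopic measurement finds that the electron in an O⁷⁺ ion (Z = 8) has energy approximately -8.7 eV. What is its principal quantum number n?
n = 10

The exact energy levels follow E_n = -13.6057 Z² / n² eV with Z = 8.

The measured value (-8.7 eV) is reported to only 2 significant figures, so we must test candidate n values and see which one matches to that precision.

Candidate energies:
  n = 8:  E = -13.6057 × 8² / 8² = -13.60570 eV
  n = 9:  E = -13.6057 × 8² / 9² = -10.75018 eV
  n = 10:  E = -13.6057 × 8² / 10² = -8.70765 eV  ← matches
  n = 11:  E = -13.6057 × 8² / 11² = -7.19640 eV
  n = 12:  E = -13.6057 × 8² / 12² = -6.04698 eV

Checking against the measurement of -8.7 eV (2 sig figs), only n = 10 agrees:
E_10 = -8.70765 eV, which rounds to -8.7 eV ✓

Therefore n = 10.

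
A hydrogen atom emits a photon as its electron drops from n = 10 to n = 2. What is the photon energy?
3.27 eV

The energy levels are E_n = -13.6057 eV / n².

Energy at n = 10: E_10 = -13.6057 / 10² = -0.13606 eV
Energy at n = 2: E_2 = -13.6057 / 2² = -3.40143 eV

For emission (electron falling to lower state), the photon energy is:
E_photon = E_10 - E_2 = |-0.13606 - (-3.40143)|
E_photon = 3.27 eV

This energy is carried away by the emitted photon.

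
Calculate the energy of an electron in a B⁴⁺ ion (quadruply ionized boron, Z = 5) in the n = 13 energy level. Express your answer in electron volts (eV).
-2.01268 eV

The energy levels of a hydrogen-like atom are given by:
E_n = -13.6057 Z² / n² eV  (with Z = 5 for B⁴⁺)

For n = 13:
E_13 = -13.6057 × 5² / 13²
E_13 = -13.6057 × 25 / 169
E_13 = -2.01268 eV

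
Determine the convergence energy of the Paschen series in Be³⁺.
24.187911 eV

The series limit corresponds to the transition from n = ∞ to n = 3.
This is the highest energy (shortest wavelength) transition in the Paschen series.

E_∞ = 0 eV
E_3 = -13.6057 × 4² / 3² = -24.187911 eV

Energy at series limit:
ΔE = E_∞ - E_3 = 0 - (-24.187911) = 24.187911 eV

This energy equals the ionization energy from the n = 3 state of Be³⁺.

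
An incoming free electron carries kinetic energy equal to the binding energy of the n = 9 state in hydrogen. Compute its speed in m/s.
2.43077e+05 m/s (or 0.08108% of c)

The binding energy at n = 9 for hydrogen is:
E_9 = -13.6057/9² = -0.167971605 eV
|E_9| = 0.167971605 eV

Convert to Joules:
KE = 0.167971605 eV × (1.602177 × 10⁻¹⁹ J/eV) = 2.6912024e-20 J

Using KE = ½mv²:
v = √(2·KE/m_e)
v = √(2 × 2.6912024e-20 J / 9.10938 × 10⁻³¹ kg)
v = 2.43077e+05 m/s

This is approximately 0.08108% the speed of light.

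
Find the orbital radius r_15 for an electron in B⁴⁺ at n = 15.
2.3813 nm (or 23.8130 Å)

The Bohr radius formula is:
r_n = n² a₀ / Z

where a₀ = 0.0529177 nm is the Bohr radius.

For B⁴⁺ (Z = 5) at n = 15:
r_15 = 15² × 0.0529177 nm / 5
r_15 = 225 × 0.0529177 nm / 5
r_15 = 11.90648 nm / 5
r_15 = 2.3813 nm

The electron orbits at approximately 2.3813 nm from the nucleus.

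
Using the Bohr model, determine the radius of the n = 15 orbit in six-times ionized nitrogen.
1.70093 nm (or 17.00927 Å)

The Bohr radius formula is:
r_n = n² a₀ / Z

where a₀ = 0.05291772 nm is the Bohr radius.

For N⁶⁺ (Z = 7) at n = 15:
r_15 = 15² × 0.05291772 nm / 7
r_15 = 225 × 0.05291772 nm / 7
r_15 = 11.906487 nm / 7
r_15 = 1.70093 nm

The electron orbits at approximately 1.70093 nm from the nucleus.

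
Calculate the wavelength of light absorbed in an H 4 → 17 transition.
1543.4762 nm

First, find the transition energy using E_n = -13.6057 / n² eV:
E_4 = -13.6057 / 4² = -0.8503562500 eV
E_17 = -13.6057 / 17² = -0.0470785467 eV

Photon energy: |ΔE| = |E_17 - E_4| = 0.8032777033 eV

Convert to wavelength using E = hc/λ with hc = 1239.84 eV·nm:
λ = hc/E = 1239.84 eV·nm / 0.8032777033 eV
λ = 1543.4762 nm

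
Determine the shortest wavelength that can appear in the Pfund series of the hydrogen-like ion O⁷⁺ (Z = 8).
35.596294 nm

The series limit corresponds to the transition from n = ∞ to n = 5.
This is the highest energy (shortest wavelength) transition in the Pfund series.

E_∞ = 0 eV
E_5 = -13.6057 × 8² / 5² = -34.83059200 eV

Energy at series limit:
ΔE = E_∞ - E_5 = 0 - (-34.83059200) = 34.83059200 eV
λ = hc/E = 1239.84 eV·nm / 34.83059200 eV = 35.596294 nm

This energy equals the ionization energy from the n = 5 state of O⁷⁺.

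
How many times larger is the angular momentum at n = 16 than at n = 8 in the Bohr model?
2.000

In the Bohr model, L_n = nℏ, so the ratio is purely the ratio of quantum numbers:

L_16/L_8 = 16ℏ / 8ℏ = 16/8 = 2.000

The angular momentum scales linearly with n.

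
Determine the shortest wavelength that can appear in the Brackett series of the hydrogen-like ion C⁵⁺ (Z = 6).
40.500673 nm

The series limit corresponds to the transition from n = ∞ to n = 4.
This is the highest energy (shortest wavelength) transition in the Brackett series.

E_∞ = 0 eV
E_4 = -13.6057 × 6² / 4² = -30.61282500 eV

Energy at series limit:
ΔE = E_∞ - E_4 = 0 - (-30.61282500) = 30.61282500 eV
λ = hc/E = 1239.84 eV·nm / 30.61282500 eV = 40.500673 nm

This energy equals the ionization energy from the n = 4 state of C⁵⁺.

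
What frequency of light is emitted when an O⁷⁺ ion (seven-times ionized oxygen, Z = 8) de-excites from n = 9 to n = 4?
1.0560e+16 Hz

First, find the transition energy:
E_9 = -13.6057 × 8² / 9² = -10.7501827 eV
E_4 = -13.6057 × 8² / 4² = -54.4228000 eV
|ΔE| = |E_4 - E_9| = 43.6726173 eV

Convert to Joules: E = 43.6726173 eV × (1.602177 × 10⁻¹⁹ J/eV) = 6.997126e-18 J

Using E = hf:
f = E/h = 6.997126e-18 J / (6.62607 × 10⁻³⁴ J·s)
f = 1.0560e+16 Hz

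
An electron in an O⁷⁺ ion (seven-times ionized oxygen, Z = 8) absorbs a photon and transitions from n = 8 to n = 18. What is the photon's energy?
10.9182 eV

The energy levels of a hydrogen-like atom are E_n = -13.6057 Z² eV / n².

Energy at n = 8: E_8 = -13.6057 × 8² / 8² = -13.6057000 eV
Energy at n = 18: E_18 = -13.6057 × 8² / 18² = -2.6875457 eV

The excitation energy is the difference:
ΔE = E_18 - E_8
ΔE = -2.6875457 - (-13.6057000)
ΔE = 10.9182 eV

Since this is positive, energy must be absorbed (photon absorption).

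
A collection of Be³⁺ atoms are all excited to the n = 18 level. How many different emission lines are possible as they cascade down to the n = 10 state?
36

The electron can occupy levels n = 10, 11, ..., 18 during de-excitation — that is m = 18 - 10 + 1 = 9 distinct levels.

The number of distinct spectral lines equals the number of ways to choose 2 of these m levels (each pair gives one possible emission transition):

Number of lines = m(m-1)/2 = 9×8/2 = 36

These correspond to all possible transitions between the 9 levels:
18 → 17, 18 → 16, 18 → 15, 18 → 14, 18 → 13, 18 → 12, 18 → 11, 18 → 10...

Each transition produces a photon with a unique energy (and thus wavelength). This count does not depend on Z.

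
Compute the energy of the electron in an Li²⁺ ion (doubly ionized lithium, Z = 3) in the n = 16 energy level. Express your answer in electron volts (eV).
-0.47833 eV

The energy levels of a hydrogen-like atom are given by:
E_n = -13.6057 Z² / n² eV  (with Z = 3 for Li²⁺)

For n = 16:
E_16 = -13.6057 × 3² / 16²
E_16 = -13.6057 × 9 / 256
E_16 = -0.47833 eV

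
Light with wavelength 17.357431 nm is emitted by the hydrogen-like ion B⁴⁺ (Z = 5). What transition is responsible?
n = 5 → n = 2

First, find the photon energy from the wavelength (hc = 1239.84 eV·nm):
E = hc/λ = 1239.84 eV·nm / 17.357431 nm = 71.429925 eV

The energy levels of B⁴⁺ satisfy E_n = -13.6057 × 5² / n² eV, so an emission n_i → n_f releases
ΔE = 13.6057 × 5² × (1/n_f² − 1/n_i²) eV.

Setting ΔE equal to the photon energy:
1/n_f² − 1/n_i² = 71.429925 / (13.6057 × 5²) = 0.21000000

Since 1/n_i² must be positive, we need 1/n_f² > 0.21000000, i.e. n_f ≤ 2. For each allowed n_f, solve n_i = (1/n_f² − 0.21000000)^(−1/2) and check whether it is a whole number:
  n_f = 1: 1/n_i² = 1.00000000 − 0.21000000 = 0.79000000 → n_i = 1.125  (not an integer) ✗
  n_f = 2: 1/n_i² = 0.25000000 − 0.21000000 = 0.04000000 → n_i = 5.000  → integer, n_i = 5 ✓

Only n_f = 2 gives an integer upper level, n_i = 5.

The transition is from n = 5 to n = 2 (emission).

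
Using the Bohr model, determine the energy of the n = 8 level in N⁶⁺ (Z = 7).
-10.42 eV

For hydrogen-like ions, the energy levels scale with Z²:
E_n = -13.6057 Z² / n² eV

For N⁶⁺ (Z = 7) at n = 8:
E_8 = -13.6057 × 7² / 8²
E_8 = -13.6057 × 49 / 64
E_8 = -666.6793 / 64
E_8 = -10.42 eV

The energy is 49 times more negative than hydrogen at the same n due to the stronger nuclear charge.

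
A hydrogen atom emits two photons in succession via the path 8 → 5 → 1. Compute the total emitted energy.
13.39 eV

The energy levels of hydrogen are E_n = -13.6057 / n² eV.

First transition (8 → 5):
ΔE₁ = |E_5 - E_8|
ΔE₁ = |-0.54422800 - (-0.21258906)| = 0.33164 eV

Second transition (5 → 1):
ΔE₂ = |E_1 - E_5|
ΔE₂ = |-13.60570000 - (-0.54422800)| = 13.06147 eV

Total energy released:
E_total = ΔE₁ + ΔE₂ = 0.33164 + 13.06147 = 13.39 eV

Note: This equals the direct transition 8 → 1: 13.39 eV ✓
Energy is conserved regardless of the path taken.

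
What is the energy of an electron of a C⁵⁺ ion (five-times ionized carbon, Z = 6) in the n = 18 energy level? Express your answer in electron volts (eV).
-1.511744 eV

The energy levels of a hydrogen-like atom are given by:
E_n = -13.6057 Z² / n² eV  (with Z = 6 for C⁵⁺)

For n = 18:
E_18 = -13.6057 × 6² / 18²
E_18 = -13.6057 × 36 / 324
E_18 = -1.511744 eV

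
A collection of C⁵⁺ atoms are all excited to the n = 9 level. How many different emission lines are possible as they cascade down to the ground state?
36

The electron can occupy levels n = 1, 2, ..., 9 during de-excitation — that is m = 9 - 1 + 1 = 9 distinct levels.

The number of distinct spectral lines equals the number of ways to choose 2 of these m levels (each pair gives one possible emission transition):

Number of lines = m(m-1)/2 = 9×8/2 = 36

These correspond to all possible transitions between the 9 levels:
9 → 8, 9 → 7, 9 → 6, 9 → 5, 9 → 4, 9 → 3, 9 → 2, 9 → 1...

Each transition produces a photon with a unique energy (and thus wavelength). This count does not depend on Z.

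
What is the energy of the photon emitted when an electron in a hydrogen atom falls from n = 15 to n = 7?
0.2172 eV

The energy levels are E_n = -13.6057 eV / n².

Energy at n = 15: E_15 = -13.6057 / 15² = -0.0604698 eV
Energy at n = 7: E_7 = -13.6057 / 7² = -0.2776673 eV

For emission (electron falling to lower state), the photon energy is:
E_photon = E_15 - E_7 = |-0.0604698 - (-0.2776673)|
E_photon = 0.2172 eV

This energy is carried away by the emitted photon.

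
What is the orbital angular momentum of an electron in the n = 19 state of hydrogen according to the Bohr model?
2.00369e-33 J·s (or 19ℏ)

In the Bohr model, angular momentum is quantized:
L = nℏ

where ℏ = h/(2π) = 1.0545718e-34 J·s

For n = 19:
L = 19 × 1.0545718e-34 J·s
L = 2.00369e-33 J·s

This can also be written as L = 19ℏ.
The angular momentum is an integer multiple of the reduced Planck constant.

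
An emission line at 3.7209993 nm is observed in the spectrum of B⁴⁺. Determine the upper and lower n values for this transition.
n = 7 → n = 1

First, find the photon energy from the wavelength (hc = 1239.84 eV·nm):
E = hc/λ = 1239.84 eV·nm / 3.7209993 nm = 333.20082 eV

The energy levels of B⁴⁺ satisfy E_n = -13.6057 × 5² / n² eV, so an emission n_i → n_f releases
ΔE = 13.6057 × 5² × (1/n_f² − 1/n_i²) eV.

Setting ΔE equal to the photon energy:
1/n_f² − 1/n_i² = 333.20082 / (13.6057 × 5²) = 0.97959185

Since 1/n_i² must be positive, we need 1/n_f² > 0.97959185, i.e. n_f ≤ 1. For each allowed n_f, solve n_i = (1/n_f² − 0.97959185)^(−1/2) and check whether it is a whole number:
  n_f = 1: 1/n_i² = 1.00000000 − 0.97959185 = 0.02040815 → n_i = 7.000  → integer, n_i = 7 ✓

Only n_f = 1 gives an integer upper level, n_i = 7.

The transition is from n = 7 to n = 1 (emission).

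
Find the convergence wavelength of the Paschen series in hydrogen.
820.13862 nm

The series limit corresponds to the transition from n = ∞ to n = 3.
This is the highest energy (shortest wavelength) transition in the Paschen series.

E_∞ = 0 eV
E_3 = -13.6057 / 3² = -1.511744444 eV

Energy at series limit:
ΔE = E_∞ - E_3 = 0 - (-1.511744444) = 1.511744444 eV
λ = hc/E = 1239.84 eV·nm / 1.511744444 eV = 820.13862 nm

This energy equals the ionization energy from the n = 3 state of hydrogen.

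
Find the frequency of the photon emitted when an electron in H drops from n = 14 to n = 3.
3.4875e+14 Hz

First, find the transition energy:
E_14 = -13.6057 / 14² = -0.0694168 eV
E_3 = -13.6057 / 3² = -1.5117444 eV
|ΔE| = |E_3 - E_14| = 1.4423276 eV

Convert to Joules: E = 1.4423276 eV × (1.602177 × 10⁻¹⁹ J/eV) = 2.310864e-19 J

Using E = hf:
f = E/h = 2.310864e-19 J / (6.62607 × 10⁻³⁴ J·s)
f = 3.4875e+14 Hz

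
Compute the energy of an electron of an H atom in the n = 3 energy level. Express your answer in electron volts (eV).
-1.5117 eV

The energy levels of a hydrogen-like atom are given by:
E_n = -13.6057 eV / n²

For n = 3:
E_3 = -13.6057 eV / 3²
E_3 = -13.6057 eV / 9
E_3 = -1.5117 eV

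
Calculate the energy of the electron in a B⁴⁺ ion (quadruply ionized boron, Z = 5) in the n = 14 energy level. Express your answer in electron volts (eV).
-1.735421 eV

The energy levels of a hydrogen-like atom are given by:
E_n = -13.6057 Z² / n² eV  (with Z = 5 for B⁴⁺)

For n = 14:
E_14 = -13.6057 × 5² / 14²
E_14 = -13.6057 × 25 / 196
E_14 = -1.735421 eV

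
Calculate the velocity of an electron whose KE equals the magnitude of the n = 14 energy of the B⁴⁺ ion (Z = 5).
7.81319e+05 m/s (or 0.260620% of c)

The binding energy at n = 14 for B⁴⁺ is:
E_14 = -13.6057 × 5²/14² = -1.73542092 eV
|E_14| = 1.73542092 eV

Convert to Joules:
KE = 1.73542092 eV × (1.602177 × 10⁻¹⁹ J/eV) = 2.7804515e-19 J

Using KE = ½mv²:
v = √(2·KE/m_e)
v = √(2 × 2.7804515e-19 J / 9.10938 × 10⁻³¹ kg)
v = 7.81319e+05 m/s

This is approximately 0.260620% the speed of light.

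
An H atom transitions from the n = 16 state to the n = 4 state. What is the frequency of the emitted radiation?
1.9276e+14 Hz

First, find the transition energy:
E_16 = -13.6057 / 16² = -0.05314727 eV
E_4 = -13.6057 / 4² = -0.85035625 eV
|ΔE| = |E_4 - E_16| = 0.79720898 eV

Convert to Joules: E = 0.79720898 eV × (1.602177 × 10⁻¹⁹ J/eV) = 1.277270e-19 J

Using E = hf:
f = E/h = 1.277270e-19 J / (6.62607 × 10⁻³⁴ J·s)
f = 1.9276e+14 Hz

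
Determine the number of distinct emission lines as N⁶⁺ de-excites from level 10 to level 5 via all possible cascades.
15

The electron can occupy levels n = 5, 6, ..., 10 during de-excitation — that is m = 10 - 5 + 1 = 6 distinct levels.

The number of distinct spectral lines equals the number of ways to choose 2 of these m levels (each pair gives one possible emission transition):

Number of lines = m(m-1)/2 = 6×5/2 = 15

These correspond to all possible transitions between the 6 levels:
10 → 9, 10 → 8, 10 → 7, 10 → 6, 10 → 5, 9 → 8, 9 → 7, 9 → 6...

Each transition produces a photon with a unique energy (and thus wavelength). This count does not depend on Z.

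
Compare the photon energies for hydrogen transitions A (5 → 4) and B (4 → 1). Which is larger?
4 → 1

Calculate the energy for each transition:

Transition 5 → 4:
ΔE₁ = |E_4 - E_5| = |-13.6057/4² - (-13.6057/5²)|
ΔE₁ = |-0.85035625000 - (-0.54422800000)| = 0.30612825 eV

Transition 4 → 1:
ΔE₂ = |E_1 - E_4| = |-13.6057/1² - (-13.6057/4²)|
ΔE₂ = |-13.60570000000 - (-0.85035625000)| = 12.75534375 eV

Since 12.75534375 eV > 0.30612825 eV, the transition 4 → 1 emits the more energetic photon.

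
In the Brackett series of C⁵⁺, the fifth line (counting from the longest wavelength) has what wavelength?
50.4701 nm

The lines of a series are numbered from the longest wavelength (smallest ΔE) outward; the fifth line is the transition from n = n_f + 5 to n_f.
The Brackett series has all transitions ending at n_f = 4.

For C⁵⁺ (Z = 6), the fifth line (ε-line) is the jump from n = 9 to n = 4:
E_9 = -13.6057 × 6² / 9² = -6.046978 eV
E_4 = -13.6057 × 6² / 4² = -30.612825 eV
ΔE = E_9 - E_4 = 24.565847 eV

λ = hc/E = 1239.84 eV·nm / 24.565847 eV
λ = 50.4701 nm

This is the ε-line of the Brackett series in C⁵⁺.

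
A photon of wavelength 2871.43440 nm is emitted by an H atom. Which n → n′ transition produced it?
n = 11 → n = 5

First, find the photon energy from the wavelength (hc = 1239.84 eV·nm):
E = hc/λ = 1239.84 eV·nm / 2871.43440 nm = 0.43178420 eV

The energy levels of hydrogen satisfy E_n = -13.6057 / n² eV, so an emission n_i → n_f releases
ΔE = 13.6057 × (1/n_f² − 1/n_i²) eV.

Setting ΔE equal to the photon energy:
1/n_f² − 1/n_i² = 0.43178420 / 13.6057 = 0.031735537

Since 1/n_i² must be positive, we need 1/n_f² > 0.031735537, i.e. n_f ≤ 5. For each allowed n_f, solve n_i = (1/n_f² − 0.031735537)^(−1/2) and check whether it is a whole number:
  n_f = 1: 1/n_i² = 1.000000000 − 0.031735537 = 0.968264463 → n_i = 1.016  (not an integer) ✗
  n_f = 2: 1/n_i² = 0.250000000 − 0.031735537 = 0.218264463 → n_i = 2.140  (not an integer) ✗
  n_f = 3: 1/n_i² = 0.111111111 − 0.031735537 = 0.079375574 → n_i = 3.549  (not an integer) ✗
  n_f = 4: 1/n_i² = 0.062500000 − 0.031735537 = 0.030764463 → n_i = 5.701  (not an integer) ✗
  n_f = 5: 1/n_i² = 0.040000000 − 0.031735537 = 0.008264463 → n_i = 11.000  → integer, n_i = 11 ✓

Only n_f = 5 gives an integer upper level, n_i = 11.

The transition is from n = 11 to n = 5 (emission).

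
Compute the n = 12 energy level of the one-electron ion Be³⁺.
-1.512 eV

For hydrogen-like ions, the energy levels scale with Z²:
E_n = -13.6057 Z² / n² eV

For Be³⁺ (Z = 4) at n = 12:
E_12 = -13.6057 × 4² / 12²
E_12 = -13.6057 × 16 / 144
E_12 = -217.6912 / 144
E_12 = -1.512 eV

The energy is 16 times more negative than hydrogen at the same n due to the stronger nuclear charge.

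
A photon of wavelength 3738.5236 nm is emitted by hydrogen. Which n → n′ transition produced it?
n = 8 → n = 5

First, find the photon energy from the wavelength (hc = 1239.84 eV·nm):
E = hc/λ = 1239.84 eV·nm / 3738.5236 nm = 0.33163894 eV

The energy levels of hydrogen satisfy E_n = -13.6057 / n² eV, so an emission n_i → n_f releases
ΔE = 13.6057 × (1/n_f² − 1/n_i²) eV.

Setting ΔE equal to the photon energy:
1/n_f² − 1/n_i² = 0.33163894 / 13.6057 = 0.024375000

Since 1/n_i² must be positive, we need 1/n_f² > 0.024375000, i.e. n_f ≤ 6. For each allowed n_f, solve n_i = (1/n_f² − 0.024375000)^(−1/2) and check whether it is a whole number:
  n_f = 1: 1/n_i² = 1.000000000 − 0.024375000 = 0.975625000 → n_i = 1.012  (not an integer) ✗
  n_f = 2: 1/n_i² = 0.250000000 − 0.024375000 = 0.225625000 → n_i = 2.105  (not an integer) ✗
  n_f = 3: 1/n_i² = 0.111111111 − 0.024375000 = 0.086736111 → n_i = 3.395  (not an integer) ✗
  n_f = 4: 1/n_i² = 0.062500000 − 0.024375000 = 0.038125000 → n_i = 5.121  (not an integer) ✗
  n_f = 5: 1/n_i² = 0.040000000 − 0.024375000 = 0.015625000 → n_i = 8.000  → integer, n_i = 8 ✓
  n_f = 6: 1/n_i² = 0.027777778 − 0.024375000 = 0.003402778 → n_i = 17.143  (not an integer) ✗

Only n_f = 5 gives an integer upper level, n_i = 8.

The transition is from n = 8 to n = 5 (emission).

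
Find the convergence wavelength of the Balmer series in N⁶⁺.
7.438899 nm

The series limit corresponds to the transition from n = ∞ to n = 2.
This is the highest energy (shortest wavelength) transition in the Balmer series.

E_∞ = 0 eV
E_2 = -13.6057 × 7² / 2² = -166.66982500 eV

Energy at series limit:
ΔE = E_∞ - E_2 = 0 - (-166.66982500) = 166.66982500 eV
λ = hc/E = 1239.84 eV·nm / 166.66982500 eV = 7.438899 nm

This energy equals the ionization energy from the n = 2 state of N⁶⁺.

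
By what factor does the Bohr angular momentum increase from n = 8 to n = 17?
2.125000

In the Bohr model, L_n = nℏ, so the ratio is purely the ratio of quantum numbers:

L_17/L_8 = 17ℏ / 8ℏ = 17/8 = 2.125000

The angular momentum scales linearly with n.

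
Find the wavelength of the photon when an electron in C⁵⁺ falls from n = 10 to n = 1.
2.55686 nm

First, find the transition energy using E_n = -13.6057 Z² / n² eV:
E_10 = -13.6057 × 6² / 10² = -4.8980520 eV
E_1 = -13.6057 × 6² / 1² = -489.8052000 eV

Photon energy: |ΔE| = |E_1 - E_10| = 484.9071480 eV

Convert to wavelength using E = hc/λ with hc = 1239.84 eV·nm:
λ = hc/E = 1239.84 eV·nm / 484.9071480 eV
λ = 2.55686 nm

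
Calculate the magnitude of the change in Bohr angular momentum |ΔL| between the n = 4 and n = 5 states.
1.05e-34 J·s (or 1ℏ)

In the Bohr model, L_n = nℏ where ℏ = 1.0546e-34 J·s.

L_5 = 5ℏ = 5.2730e-34 J·s
L_4 = 4ℏ = 4.2184e-34 J·s

ΔL = L_5 - L_4 = (5 - 4)ℏ = 1ℏ
ΔL = 1 × 1.0546e-34 J·s = 1.05e-34 J·s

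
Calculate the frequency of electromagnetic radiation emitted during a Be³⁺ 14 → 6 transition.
1.194e+15 Hz

First, find the transition energy:
E_14 = -13.6057 × 4² / 14² = -1.1106694 eV
E_6 = -13.6057 × 4² / 6² = -6.0469778 eV
|ΔE| = |E_6 - E_14| = 4.9363084 eV

Convert to Joules: E = 4.9363084 eV × (1.602177 × 10⁻¹⁹ J/eV) = 7.90884e-19 J

Using E = hf:
f = E/h = 7.90884e-19 J / (6.62607 × 10⁻³⁴ J·s)
f = 1.194e+15 Hz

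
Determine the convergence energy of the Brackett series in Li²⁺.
7.65321 eV

The series limit corresponds to the transition from n = ∞ to n = 4.
This is the highest energy (shortest wavelength) transition in the Brackett series.

E_∞ = 0 eV
E_4 = -13.6057 × 3² / 4² = -7.65321 eV

Energy at series limit:
ΔE = E_∞ - E_4 = 0 - (-7.65321) = 7.65321 eV

This energy equals the ionization energy from the n = 4 state of Li²⁺.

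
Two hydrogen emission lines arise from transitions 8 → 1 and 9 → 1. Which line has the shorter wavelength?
9 → 1

Calculate the energy for each transition:

Transition 8 → 1:
ΔE₁ = |E_1 - E_8| = |-13.6057/1² - (-13.6057/8²)|
ΔE₁ = |-13.60570000000 - (-0.21258906250)| = 13.39311094 eV

Transition 9 → 1:
ΔE₂ = |E_1 - E_9| = |-13.6057/1² - (-13.6057/9²)|
ΔE₂ = |-13.60570000000 - (-0.16797160494)| = 13.43772840 eV

Since 13.43772840 eV > 13.39311094 eV, the transition 9 → 1 emits the more energetic photon.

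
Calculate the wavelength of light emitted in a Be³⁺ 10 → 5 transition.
189.85 nm

First, find the transition energy using E_n = -13.6057 Z² / n² eV:
E_10 = -13.6057 × 4² / 10² = -2.176912 eV
E_5 = -13.6057 × 4² / 5² = -8.707648 eV

Photon energy: |ΔE| = |E_5 - E_10| = 6.530736 eV

Convert to wavelength using E = hc/λ with hc = 1239.84 eV·nm:
λ = hc/E = 1239.84 eV·nm / 6.530736 eV
λ = 189.85 nm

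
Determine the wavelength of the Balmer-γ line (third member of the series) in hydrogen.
433.93578 nm

The lines of a series are numbered from the longest wavelength (smallest ΔE) outward; the third line is the transition from n = n_f + 3 to n_f.
The Balmer series has all transitions ending at n_f = 2.

For H, the third line (γ-line) is the jump from n = 5 to n = 2:
E_5 = -13.6057 / 5² = -0.544228000 eV
E_2 = -13.6057 / 2² = -3.401425000 eV
ΔE = E_5 - E_2 = 2.857197000 eV

λ = hc/E = 1239.84 eV·nm / 2.857197000 eV
λ = 433.93578 nm

This is the γ-line of the Balmer series in H.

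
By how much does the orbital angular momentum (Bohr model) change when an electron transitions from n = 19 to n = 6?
1.37094e-33 J·s (or 13ℏ)

In the Bohr model, L_n = nℏ where ℏ = 1.0545718e-34 J·s.

L_19 = 19ℏ = 2.0036864e-33 J·s
L_6 = 6ℏ = 6.3274308e-34 J·s

ΔL = L_19 - L_6 = (19 - 6)ℏ = 13ℏ
ΔL = 13 × 1.0545718e-34 J·s = 1.37094e-33 J·s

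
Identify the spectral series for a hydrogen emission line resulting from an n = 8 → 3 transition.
Paschen series

The spectral series in hydrogen are named based on the final (lower) energy level:
- Lyman series: n_final = 1 (ultraviolet)
- Balmer series: n_final = 2 (visible/near-UV)
- Paschen series: n_final = 3 (infrared)
- Brackett series: n_final = 4 (infrared)
- Pfund series: n_final = 5 (far infrared)

Since this transition ends at n = 3, it belongs to the Paschen series.

For reference, this 8 → 3 line has photon energy
ΔE = 13.6057 eV × (1/3² - 1/8²) = 1.2991554 eV,
corresponding to wavelength λ = hc/ΔE = 1239.84 eV·nm / 1.2991554 eV = 954.343 nm in the infrared region.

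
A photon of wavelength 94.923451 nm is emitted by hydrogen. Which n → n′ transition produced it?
n = 5 → n = 1

First, find the photon energy from the wavelength (hc = 1239.84 eV·nm):
E = hc/λ = 1239.84 eV·nm / 94.923451 nm = 13.061472 eV

The energy levels of hydrogen satisfy E_n = -13.6057 / n² eV, so an emission n_i → n_f releases
ΔE = 13.6057 × (1/n_f² − 1/n_i²) eV.

Setting ΔE equal to the photon energy:
1/n_f² − 1/n_i² = 13.061472 / 13.6057 = 0.96000000

Since 1/n_i² must be positive, we need 1/n_f² > 0.96000000, i.e. n_f ≤ 1. For each allowed n_f, solve n_i = (1/n_f² − 0.96000000)^(−1/2) and check whether it is a whole number:
  n_f = 1: 1/n_i² = 1.00000000 − 0.96000000 = 0.04000000 → n_i = 5.000  → integer, n_i = 5 ✓

Only n_f = 1 gives an integer upper level, n_i = 5.

The transition is from n = 5 to n = 1 (emission).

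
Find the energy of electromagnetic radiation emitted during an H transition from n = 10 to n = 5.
0.41 eV

The energy levels are E_n = -13.6057 eV / n².

Energy at n = 10: E_10 = -13.6057 / 10² = -0.13606 eV
Energy at n = 5: E_5 = -13.6057 / 5² = -0.54423 eV

For emission (electron falling to lower state), the photon energy is:
E_photon = E_10 - E_5 = |-0.13606 - (-0.54423)|
E_photon = 0.41 eV

This energy is carried away by the emitted photon.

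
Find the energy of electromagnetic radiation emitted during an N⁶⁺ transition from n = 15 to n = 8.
7.45384 eV

The energy levels are E_n = -13.6057 Z² eV / n².

Energy at n = 15: E_15 = -13.6057 × 7² / 15² = -2.96301911 eV
Energy at n = 8: E_8 = -13.6057 × 7² / 8² = -10.41686406 eV

For emission (electron falling to lower state), the photon energy is:
E_photon = E_15 - E_8 = |-2.96301911 - (-10.41686406)|
E_photon = 7.45384 eV

This energy is carried away by the emitted photon.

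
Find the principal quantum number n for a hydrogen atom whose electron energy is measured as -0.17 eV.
n = 9

The exact energy levels follow E_n = -13.6057 eV / n².

The measured value (-0.17 eV) is reported to only 2 significant figures, so we must test candidate n values and see which one matches to that precision.

Candidate energies:
  n = 7:  E = -13.6057/7² = -0.27767 eV
  n = 8:  E = -13.6057/8² = -0.21259 eV
  n = 9:  E = -13.6057/9² = -0.16797 eV  ← matches
  n = 10:  E = -13.6057/10² = -0.13606 eV
  n = 11:  E = -13.6057/11² = -0.11244 eV

Checking against the measurement of -0.17 eV (2 sig figs), only n = 9 agrees:
E_9 = -0.16797 eV, which rounds to -0.17 eV ✓

Therefore n = 9.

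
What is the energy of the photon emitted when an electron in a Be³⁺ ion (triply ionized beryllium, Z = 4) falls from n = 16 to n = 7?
3.59 eV

The energy levels are E_n = -13.6057 Z² eV / n².

Energy at n = 16: E_16 = -13.6057 × 4² / 16² = -0.85036 eV
Energy at n = 7: E_7 = -13.6057 × 4² / 7² = -4.44268 eV

For emission (electron falling to lower state), the photon energy is:
E_photon = E_16 - E_7 = |-0.85036 - (-4.44268)|
E_photon = 3.59 eV

This energy is carried away by the emitted photon.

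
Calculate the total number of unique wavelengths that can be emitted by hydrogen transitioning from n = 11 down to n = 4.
28

The electron can occupy levels n = 4, 5, ..., 11 during de-excitation — that is m = 11 - 4 + 1 = 8 distinct levels.

The number of distinct spectral lines equals the number of ways to choose 2 of these m levels (each pair gives one possible emission transition):

Number of lines = m(m-1)/2 = 8×7/2 = 28

These correspond to all possible transitions between the 8 levels:
11 → 10, 11 → 9, 11 → 8, 11 → 7, 11 → 6, 11 → 5, 11 → 4, 10 → 9...

Each transition produces a photon with a unique energy (and thus wavelength). This count does not depend on Z.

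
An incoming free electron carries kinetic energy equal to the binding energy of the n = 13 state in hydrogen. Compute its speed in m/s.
1.68e+05 m/s (or 0.056% of c)

The binding energy at n = 13 for hydrogen is:
E_13 = -13.6057/13² = -0.0805071 eV
|E_13| = 0.0805071 eV

Convert to Joules:
KE = 0.0805071 eV × (1.602177 × 10⁻¹⁹ J/eV) = 1.2899e-20 J

Using KE = ½mv²:
v = √(2·KE/m_e)
v = √(2 × 1.2899e-20 J / 9.10938 × 10⁻³¹ kg)
v = 1.68e+05 m/s

This is approximately 0.056% the speed of light.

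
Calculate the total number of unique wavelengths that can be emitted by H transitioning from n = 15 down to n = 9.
21

The electron can occupy levels n = 9, 10, ..., 15 during de-excitation — that is m = 15 - 9 + 1 = 7 distinct levels.

The number of distinct spectral lines equals the number of ways to choose 2 of these m levels (each pair gives one possible emission transition):

Number of lines = m(m-1)/2 = 7×6/2 = 21

These correspond to all possible transitions between the 7 levels:
15 → 14, 15 → 13, 15 → 12, 15 → 11, 15 → 10, 15 → 9, 14 → 13, 14 → 12...

Each transition produces a photon with a unique energy (and thus wavelength). This count does not depend on Z.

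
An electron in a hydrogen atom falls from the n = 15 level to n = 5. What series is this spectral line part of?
Pfund series

The spectral series in hydrogen are named based on the final (lower) energy level:
- Lyman series: n_final = 1 (ultraviolet)
- Balmer series: n_final = 2 (visible/near-UV)
- Paschen series: n_final = 3 (infrared)
- Brackett series: n_final = 4 (infrared)
- Pfund series: n_final = 5 (far infrared)

Since this transition ends at n = 5, it belongs to the Pfund series.

For reference, this 15 → 5 line has photon energy
ΔE = 13.6057 eV × (1/5² - 1/15²) = 0.483758222 eV,
corresponding to wavelength λ = hc/ΔE = 1239.84 eV·nm / 0.483758222 eV = 2562.933 nm in the far infrared region.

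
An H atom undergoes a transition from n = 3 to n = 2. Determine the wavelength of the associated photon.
656.110895 nm

First, find the transition energy using E_n = -13.6057 / n² eV:
E_3 = -13.6057 / 3² = -1.5117444444 eV
E_2 = -13.6057 / 2² = -3.4014250000 eV

Photon energy: |ΔE| = |E_2 - E_3| = 1.8896805556 eV

Convert to wavelength using E = hc/λ with hc = 1239.84 eV·nm:
λ = hc/E = 1239.84 eV·nm / 1.8896805556 eV
λ = 656.110895 nm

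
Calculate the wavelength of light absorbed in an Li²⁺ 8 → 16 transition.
864.014 nm

First, find the transition energy using E_n = -13.6057 Z² / n² eV:
E_8 = -13.6057 × 3² / 8² = -1.9133016 eV
E_16 = -13.6057 × 3² / 16² = -0.4783254 eV

Photon energy: |ΔE| = |E_16 - E_8| = 1.4349762 eV

Convert to wavelength using E = hc/λ with hc = 1239.84 eV·nm:
λ = hc/E = 1239.84 eV·nm / 1.4349762 eV
λ = 864.014 nm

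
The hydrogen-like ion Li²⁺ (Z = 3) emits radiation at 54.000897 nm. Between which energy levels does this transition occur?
n = 4 → n = 2

First, find the photon energy from the wavelength (hc = 1239.84 eV·nm):
E = hc/λ = 1239.84 eV·nm / 54.000897 nm = 22.959619 eV

The energy levels of Li²⁺ satisfy E_n = -13.6057 × 3² / n² eV, so an emission n_i → n_f releases
ΔE = 13.6057 × 3² × (1/n_f² − 1/n_i²) eV.

Setting ΔE equal to the photon energy:
1/n_f² − 1/n_i² = 22.959619 / (13.6057 × 3²) = 0.18750000

Since 1/n_i² must be positive, we need 1/n_f² > 0.18750000, i.e. n_f ≤ 2. For each allowed n_f, solve n_i = (1/n_f² − 0.18750000)^(−1/2) and check whether it is a whole number:
  n_f = 1: 1/n_i² = 1.00000000 − 0.18750000 = 0.81250000 → n_i = 1.109  (not an integer) ✗
  n_f = 2: 1/n_i² = 0.25000000 − 0.18750000 = 0.06250000 → n_i = 4.000  → integer, n_i = 4 ✓

Only n_f = 2 gives an integer upper level, n_i = 4.

The transition is from n = 4 to n = 2 (emission).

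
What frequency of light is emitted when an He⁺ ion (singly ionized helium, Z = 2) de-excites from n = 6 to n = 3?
1.0966e+15 Hz

First, find the transition energy:
E_6 = -13.6057 × 2² / 6² = -1.5117444 eV
E_3 = -13.6057 × 2² / 3² = -6.0469778 eV
|ΔE| = |E_3 - E_6| = 4.5352334 eV

Convert to Joules: E = 4.5352334 eV × (1.602177 × 10⁻¹⁹ J/eV) = 7.266247e-19 J

Using E = hf:
f = E/h = 7.266247e-19 J / (6.62607 × 10⁻³⁴ J·s)
f = 1.0966e+15 Hz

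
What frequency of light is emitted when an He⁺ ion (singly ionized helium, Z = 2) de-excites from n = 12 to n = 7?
1.77e+14 Hz

First, find the transition energy:
E_12 = -13.6057 × 2² / 12² = -0.377936 eV
E_7 = -13.6057 × 2² / 7² = -1.110669 eV
|ΔE| = |E_7 - E_12| = 0.732733 eV

Convert to Joules: E = 0.732733 eV × (1.602177 × 10⁻¹⁹ J/eV) = 1.1740e-19 J

Using E = hf:
f = E/h = 1.1740e-19 J / (6.62607 × 10⁻³⁴ J·s)
f = 1.77e+14 Hz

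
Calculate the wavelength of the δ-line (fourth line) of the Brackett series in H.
1944.032 nm

The lines of a series are numbered from the longest wavelength (smallest ΔE) outward; the fourth line is the transition from n = n_f + 4 to n_f.
The Brackett series has all transitions ending at n_f = 4.

For H, the fourth line (δ-line) is the jump from n = 8 to n = 4:
E_8 = -13.6057 / 8² = -0.212589063 eV
E_4 = -13.6057 / 4² = -0.850356250 eV
ΔE = E_8 - E_4 = 0.637767187 eV

λ = hc/E = 1239.84 eV·nm / 0.637767187 eV
λ = 1944.032 nm

This is the δ-line of the Brackett series in H.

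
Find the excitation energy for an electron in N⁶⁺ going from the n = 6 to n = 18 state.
16.461 eV

The energy levels of a hydrogen-like atom are E_n = -13.6057 Z² eV / n².

Energy at n = 6: E_6 = -13.6057 × 7² / 6² = -18.518869 eV
Energy at n = 18: E_18 = -13.6057 × 7² / 18² = -2.057652 eV

The excitation energy is the difference:
ΔE = E_18 - E_6
ΔE = -2.057652 - (-18.518869)
ΔE = 16.461 eV

Since this is positive, energy must be absorbed (photon absorption).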